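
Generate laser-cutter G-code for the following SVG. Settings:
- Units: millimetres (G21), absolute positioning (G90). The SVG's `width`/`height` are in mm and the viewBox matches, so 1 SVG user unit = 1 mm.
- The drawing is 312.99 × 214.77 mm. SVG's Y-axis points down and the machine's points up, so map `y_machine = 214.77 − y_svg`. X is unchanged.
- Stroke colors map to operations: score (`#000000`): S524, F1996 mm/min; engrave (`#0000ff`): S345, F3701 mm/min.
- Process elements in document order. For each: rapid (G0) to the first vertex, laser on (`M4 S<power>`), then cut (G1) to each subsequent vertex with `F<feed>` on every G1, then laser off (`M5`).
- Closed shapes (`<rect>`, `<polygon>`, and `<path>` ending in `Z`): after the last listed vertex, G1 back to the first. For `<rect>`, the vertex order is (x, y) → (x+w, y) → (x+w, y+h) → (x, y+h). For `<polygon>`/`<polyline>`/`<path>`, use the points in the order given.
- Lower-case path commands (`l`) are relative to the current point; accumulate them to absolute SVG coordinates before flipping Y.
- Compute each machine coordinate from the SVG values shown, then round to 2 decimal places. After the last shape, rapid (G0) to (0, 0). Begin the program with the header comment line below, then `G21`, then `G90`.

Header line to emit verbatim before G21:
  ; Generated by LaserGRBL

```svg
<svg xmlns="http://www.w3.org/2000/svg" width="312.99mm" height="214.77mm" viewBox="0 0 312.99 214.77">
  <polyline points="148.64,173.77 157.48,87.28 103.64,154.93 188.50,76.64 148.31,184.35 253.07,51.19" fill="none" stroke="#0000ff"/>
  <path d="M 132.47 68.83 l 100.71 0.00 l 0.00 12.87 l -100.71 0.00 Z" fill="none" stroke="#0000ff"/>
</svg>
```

; Generated by LaserGRBL
G21
G90
G0 X148.64 Y41.00
M4 S345
G1 X157.48 Y127.49 F3701
G1 X103.64 Y59.84 F3701
G1 X188.50 Y138.13 F3701
G1 X148.31 Y30.42 F3701
G1 X253.07 Y163.58 F3701
M5
G0 X132.47 Y145.94
M4 S345
G1 X233.18 Y145.94 F3701
G1 X233.18 Y133.07 F3701
G1 X132.47 Y133.07 F3701
G1 X132.47 Y145.94 F3701
M5
G0 X0.00 Y0.00

viewBox `0 0 312.99 214.77` with mm width/height → 1 unit = 1 mm. Flip: y_m = 214.77 − y_svg.

**Shape 1** — `<polyline>` open polyline, stroke `#0000ff` → engrave (S345, F3701). Machine vertices: (148.64,41.00) → (157.48,127.49) → (103.64,59.84) → (188.50,138.13) → (148.31,30.42) → (253.07,163.58). Open path.

**Shape 2** — `<path>` rectangle, stroke `#0000ff` → engrave (S345, F3701). Machine vertices: (132.47,145.94) → (233.18,145.94) → (233.18,133.07) → (132.47,133.07) → (132.47,145.94). Closed: final G1 returns to the first vertex.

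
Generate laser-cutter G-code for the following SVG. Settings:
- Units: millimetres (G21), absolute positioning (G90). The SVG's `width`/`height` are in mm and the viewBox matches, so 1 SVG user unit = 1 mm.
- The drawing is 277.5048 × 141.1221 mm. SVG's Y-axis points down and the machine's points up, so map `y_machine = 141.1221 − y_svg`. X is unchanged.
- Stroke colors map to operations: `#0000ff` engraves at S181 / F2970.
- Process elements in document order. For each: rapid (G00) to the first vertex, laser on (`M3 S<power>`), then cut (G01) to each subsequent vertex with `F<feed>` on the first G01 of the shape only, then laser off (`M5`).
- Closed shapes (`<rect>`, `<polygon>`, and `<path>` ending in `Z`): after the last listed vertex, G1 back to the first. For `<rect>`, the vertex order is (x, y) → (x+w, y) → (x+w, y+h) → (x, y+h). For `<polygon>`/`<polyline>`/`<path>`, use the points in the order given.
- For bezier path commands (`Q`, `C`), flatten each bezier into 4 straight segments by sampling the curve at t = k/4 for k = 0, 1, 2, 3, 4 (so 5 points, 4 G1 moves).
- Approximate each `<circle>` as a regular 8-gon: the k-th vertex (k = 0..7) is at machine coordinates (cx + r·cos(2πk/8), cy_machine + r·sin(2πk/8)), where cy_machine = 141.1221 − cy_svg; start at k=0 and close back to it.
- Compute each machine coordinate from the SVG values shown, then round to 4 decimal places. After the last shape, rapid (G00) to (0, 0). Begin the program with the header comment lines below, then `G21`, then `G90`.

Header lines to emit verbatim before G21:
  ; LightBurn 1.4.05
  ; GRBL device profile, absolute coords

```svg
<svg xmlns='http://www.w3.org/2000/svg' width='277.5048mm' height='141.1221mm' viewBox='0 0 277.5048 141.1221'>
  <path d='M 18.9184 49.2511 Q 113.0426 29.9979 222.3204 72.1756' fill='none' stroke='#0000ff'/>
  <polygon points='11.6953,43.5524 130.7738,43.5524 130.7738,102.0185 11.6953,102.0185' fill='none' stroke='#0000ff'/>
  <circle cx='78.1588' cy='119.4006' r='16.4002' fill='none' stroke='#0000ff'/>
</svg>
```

Since the viewBox matches the mm dimensions, user units are millimetres directly. The only transform is the Y-flip y_m = 141.1221 − y_svg.

Shape 1 is a quadratic bezier drawn with `<path>`. Its stroke #0000ff means engrave at S181, F2970. After flipping Y the toolpath is (18.9184,91.8710) → (66.9276,97.6582) → (116.8310,95.7665) → (168.6286,86.1959) → (222.3204,68.9465).

Shape 2 is a rectangle drawn with `<polygon>`. Its stroke #0000ff means engrave at S181, F2970. After flipping Y the toolpath is (11.6953,97.5697) → (130.7738,97.5697) → (130.7738,39.1036) → (11.6953,39.1036) → (11.6953,97.5697), returning to the start.

Shape 3 is a circle drawn with `<circle>`. Its stroke #0000ff means engrave at S181, F2970. After flipping Y the toolpath is (94.5590,21.7215) → (89.7555,33.3182) → (78.1588,38.1217) → (66.5621,33.3182) → (61.7586,21.7215) → (66.5621,10.1248) → (78.1588,5.3213) → (89.7555,10.1248) → (94.5590,21.7215), returning to the start.

; LightBurn 1.4.05
; GRBL device profile, absolute coords
G21
G90
G00 X18.9184 Y91.8710
M3 S181
G01 X66.9276 Y97.6582 F2970
G01 X116.8310 Y95.7665
G01 X168.6286 Y86.1959
G01 X222.3204 Y68.9465
M5
G00 X11.6953 Y97.5697
M3 S181
G01 X130.7738 Y97.5697 F2970
G01 X130.7738 Y39.1036
G01 X11.6953 Y39.1036
G01 X11.6953 Y97.5697
M5
G00 X94.5590 Y21.7215
M3 S181
G01 X89.7555 Y33.3182 F2970
G01 X78.1588 Y38.1217
G01 X66.5621 Y33.3182
G01 X61.7586 Y21.7215
G01 X66.5621 Y10.1248
G01 X78.1588 Y5.3213
G01 X89.7555 Y10.1248
G01 X94.5590 Y21.7215
M5
G00 X0.0000 Y0.0000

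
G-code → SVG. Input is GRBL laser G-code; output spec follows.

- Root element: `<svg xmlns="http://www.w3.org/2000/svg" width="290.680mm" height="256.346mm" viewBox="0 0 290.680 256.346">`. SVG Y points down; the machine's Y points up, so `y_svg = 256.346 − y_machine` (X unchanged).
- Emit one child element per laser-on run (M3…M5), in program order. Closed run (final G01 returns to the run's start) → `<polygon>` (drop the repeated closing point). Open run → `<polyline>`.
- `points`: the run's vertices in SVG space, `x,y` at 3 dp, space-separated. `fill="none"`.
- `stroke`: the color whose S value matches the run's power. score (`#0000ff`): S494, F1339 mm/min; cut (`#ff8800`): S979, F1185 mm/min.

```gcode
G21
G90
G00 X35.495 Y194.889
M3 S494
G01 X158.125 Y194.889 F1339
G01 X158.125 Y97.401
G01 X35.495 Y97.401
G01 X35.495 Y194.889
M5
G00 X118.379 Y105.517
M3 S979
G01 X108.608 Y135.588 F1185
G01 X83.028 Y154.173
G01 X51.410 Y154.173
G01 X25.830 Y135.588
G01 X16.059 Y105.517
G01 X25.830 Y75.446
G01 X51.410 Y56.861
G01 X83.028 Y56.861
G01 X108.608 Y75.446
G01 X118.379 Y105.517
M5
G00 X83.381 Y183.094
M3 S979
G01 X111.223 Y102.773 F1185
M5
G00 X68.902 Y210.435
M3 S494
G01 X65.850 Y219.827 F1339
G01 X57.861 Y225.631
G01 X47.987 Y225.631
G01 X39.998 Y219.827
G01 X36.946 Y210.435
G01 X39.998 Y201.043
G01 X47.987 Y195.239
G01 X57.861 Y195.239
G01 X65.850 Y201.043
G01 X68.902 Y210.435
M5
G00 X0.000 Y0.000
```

<svg xmlns="http://www.w3.org/2000/svg" width="290.680mm" height="256.346mm" viewBox="0 0 290.680 256.346">
  <polygon points="35.495,61.457 158.125,61.457 158.125,158.945 35.495,158.945" fill="none" stroke="#0000ff"/>
  <polygon points="118.379,150.829 108.608,120.758 83.028,102.173 51.410,102.173 25.830,120.758 16.059,150.829 25.830,180.900 51.410,199.485 83.028,199.485 108.608,180.900" fill="none" stroke="#ff8800"/>
  <polyline points="83.381,73.252 111.223,153.573" fill="none" stroke="#ff8800"/>
  <polygon points="68.902,45.911 65.850,36.519 57.861,30.715 47.987,30.715 39.998,36.519 36.946,45.911 39.998,55.303 47.987,61.107 57.861,61.107 65.850,55.303" fill="none" stroke="#0000ff"/>
</svg>

y_svg = 256.346 − y_m.

[1] S494→`#0000ff` (score); closed run; points: 35.495,61.457 158.125,61.457 158.125,158.945 35.495,158.945

[2] S979→`#ff8800` (cut); closed run; points: 118.379,150.829 108.608,120.758 83.028,102.173 51.410,102.173 25.830,120.758 16.059,150.829 25.830,180.900 51.410,199.485 83.028,199.485 108.608,180.900

[3] S979→`#ff8800` (cut); open run; points: 83.381,73.252 111.223,153.573

[4] S494→`#0000ff` (score); closed run; points: 68.902,45.911 65.850,36.519 57.861,30.715 47.987,30.715 39.998,36.519 36.946,45.911 39.998,55.303 47.987,61.107 57.861,61.107 65.850,55.303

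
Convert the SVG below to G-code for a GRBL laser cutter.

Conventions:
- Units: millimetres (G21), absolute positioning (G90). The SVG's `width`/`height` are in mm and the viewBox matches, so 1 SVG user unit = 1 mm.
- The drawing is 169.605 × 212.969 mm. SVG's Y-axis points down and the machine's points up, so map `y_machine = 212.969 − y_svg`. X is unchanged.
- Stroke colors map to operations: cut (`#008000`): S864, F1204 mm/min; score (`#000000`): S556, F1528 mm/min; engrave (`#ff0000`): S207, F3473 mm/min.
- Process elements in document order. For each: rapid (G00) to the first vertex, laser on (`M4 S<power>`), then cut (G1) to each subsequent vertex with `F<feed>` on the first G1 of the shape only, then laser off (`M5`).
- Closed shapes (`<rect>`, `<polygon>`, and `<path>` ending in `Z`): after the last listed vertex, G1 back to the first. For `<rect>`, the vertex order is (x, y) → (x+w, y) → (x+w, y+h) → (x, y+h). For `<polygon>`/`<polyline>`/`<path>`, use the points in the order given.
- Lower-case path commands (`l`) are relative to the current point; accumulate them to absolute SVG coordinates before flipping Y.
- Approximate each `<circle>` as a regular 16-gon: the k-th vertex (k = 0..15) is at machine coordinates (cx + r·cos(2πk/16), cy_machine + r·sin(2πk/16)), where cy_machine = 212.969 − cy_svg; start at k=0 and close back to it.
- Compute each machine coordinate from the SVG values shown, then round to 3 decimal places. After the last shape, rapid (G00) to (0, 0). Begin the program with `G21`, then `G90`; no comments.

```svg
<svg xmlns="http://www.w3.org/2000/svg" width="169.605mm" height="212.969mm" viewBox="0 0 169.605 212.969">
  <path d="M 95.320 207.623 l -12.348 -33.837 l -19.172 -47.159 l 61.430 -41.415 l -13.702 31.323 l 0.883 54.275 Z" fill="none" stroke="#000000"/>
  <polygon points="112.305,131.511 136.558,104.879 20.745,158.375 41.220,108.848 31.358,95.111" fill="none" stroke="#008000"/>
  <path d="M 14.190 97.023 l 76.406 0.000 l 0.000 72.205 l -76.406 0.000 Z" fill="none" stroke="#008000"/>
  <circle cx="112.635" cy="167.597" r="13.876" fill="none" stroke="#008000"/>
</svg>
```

1 u = 1 mm; y_m = 212.969 − y.

[1] `<path>` closed polygon, #000000→score S556 F1528: (95.320,5.346) → (82.972,39.183) → (63.800,86.342) → (125.230,127.757) → (111.528,96.434) → (112.411,42.159) → (95.320,5.346) (closed)

[2] `<polygon>` closed polygon, #008000→cut S864 F1204: (112.305,81.458) → (136.558,108.090) → (20.745,54.594) → (41.220,104.121) → (31.358,117.858) → (112.305,81.458) (closed)

[3] `<path>` rectangle, #008000→cut S864 F1204: (14.190,115.946) → (90.596,115.946) → (90.596,43.741) → (14.190,43.741) → (14.190,115.946) (closed)

[4] `<circle>` circle, #008000→cut S864 F1204: (126.511,45.372) → (125.455,50.682) → (122.447,55.184) → (117.945,58.192) → (112.635,59.248) → (107.325,58.192) → (102.823,55.184) → (99.815,50.682) → (98.759,45.372) → (99.815,40.062) → (102.823,35.560) → (107.325,32.552) → (112.635,31.496) → (117.945,32.552) → (122.447,35.560) → (125.455,40.062) → (126.511,45.372) (closed)

G21
G90
G00 X95.320 Y5.346
M4 S556
G1 X82.972 Y39.183 F1528
G1 X63.800 Y86.342
G1 X125.230 Y127.757
G1 X111.528 Y96.434
G1 X112.411 Y42.159
G1 X95.320 Y5.346
M5
G00 X112.305 Y81.458
M4 S864
G1 X136.558 Y108.090 F1204
G1 X20.745 Y54.594
G1 X41.220 Y104.121
G1 X31.358 Y117.858
G1 X112.305 Y81.458
M5
G00 X14.190 Y115.946
M4 S864
G1 X90.596 Y115.946 F1204
G1 X90.596 Y43.741
G1 X14.190 Y43.741
G1 X14.190 Y115.946
M5
G00 X126.511 Y45.372
M4 S864
G1 X125.455 Y50.682 F1204
G1 X122.447 Y55.184
G1 X117.945 Y58.192
G1 X112.635 Y59.248
G1 X107.325 Y58.192
G1 X102.823 Y55.184
G1 X99.815 Y50.682
G1 X98.759 Y45.372
G1 X99.815 Y40.062
G1 X102.823 Y35.560
G1 X107.325 Y32.552
G1 X112.635 Y31.496
G1 X117.945 Y32.552
G1 X122.447 Y35.560
G1 X125.455 Y40.062
G1 X126.511 Y45.372
M5
G00 X0.000 Y0.000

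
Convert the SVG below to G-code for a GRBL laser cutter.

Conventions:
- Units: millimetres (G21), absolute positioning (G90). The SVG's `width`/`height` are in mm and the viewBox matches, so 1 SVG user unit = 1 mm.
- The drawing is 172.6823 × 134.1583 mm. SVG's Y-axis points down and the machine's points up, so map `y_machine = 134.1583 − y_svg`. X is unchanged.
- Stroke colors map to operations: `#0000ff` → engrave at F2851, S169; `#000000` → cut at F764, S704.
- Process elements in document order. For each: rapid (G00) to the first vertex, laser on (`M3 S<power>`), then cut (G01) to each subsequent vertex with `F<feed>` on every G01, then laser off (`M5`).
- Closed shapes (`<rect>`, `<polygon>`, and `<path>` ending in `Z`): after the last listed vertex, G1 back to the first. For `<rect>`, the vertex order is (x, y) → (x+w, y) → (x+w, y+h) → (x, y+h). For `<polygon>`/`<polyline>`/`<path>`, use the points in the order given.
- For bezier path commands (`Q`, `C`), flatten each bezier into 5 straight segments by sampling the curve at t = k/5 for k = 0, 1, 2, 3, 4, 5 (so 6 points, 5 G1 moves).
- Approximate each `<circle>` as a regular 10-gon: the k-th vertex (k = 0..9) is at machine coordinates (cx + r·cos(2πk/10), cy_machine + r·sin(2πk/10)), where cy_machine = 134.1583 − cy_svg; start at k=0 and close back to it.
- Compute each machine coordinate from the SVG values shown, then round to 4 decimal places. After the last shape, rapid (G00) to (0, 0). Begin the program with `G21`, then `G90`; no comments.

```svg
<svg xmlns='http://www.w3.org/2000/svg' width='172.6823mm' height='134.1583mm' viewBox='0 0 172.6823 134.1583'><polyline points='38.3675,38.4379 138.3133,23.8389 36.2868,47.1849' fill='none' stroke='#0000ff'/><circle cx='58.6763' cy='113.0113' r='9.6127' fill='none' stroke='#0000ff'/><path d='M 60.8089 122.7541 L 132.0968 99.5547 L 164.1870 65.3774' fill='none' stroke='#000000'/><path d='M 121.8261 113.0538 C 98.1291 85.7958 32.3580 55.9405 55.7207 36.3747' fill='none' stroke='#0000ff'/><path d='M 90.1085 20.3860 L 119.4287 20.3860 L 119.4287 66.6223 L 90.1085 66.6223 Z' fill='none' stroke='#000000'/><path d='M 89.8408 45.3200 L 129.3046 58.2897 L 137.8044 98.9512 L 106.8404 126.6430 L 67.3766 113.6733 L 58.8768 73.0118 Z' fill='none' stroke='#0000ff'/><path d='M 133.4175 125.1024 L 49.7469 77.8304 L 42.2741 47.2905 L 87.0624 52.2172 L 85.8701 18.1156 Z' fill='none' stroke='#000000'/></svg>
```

Since the viewBox matches the mm dimensions, user units are millimetres directly. The only transform is the Y-flip y_m = 134.1583 − y_svg.

Shape 1 is a open polyline drawn with `<polyline>`. Its stroke #0000ff means engrave at S169, F2851. After flipping Y the toolpath is (38.3675,95.7204) → (138.3133,110.3194) → (36.2868,86.9734).

Shape 2 is a circle drawn with `<circle>`. Its stroke #0000ff means engrave at S169, F2851. After flipping Y the toolpath is (68.2890,21.1470) → (66.4531,26.7972) → (61.6468,30.2892) → (55.7058,30.2892) → (50.8995,26.7972) → (49.0636,21.1470) → (50.8995,15.4968) → (55.7058,12.0048) → (61.6468,12.0048) → (66.4531,15.4968) → (68.2890,21.1470), returning to the start.

Shape 3 is a open polyline drawn with `<path>`. Its stroke #000000 means cut at S704, F764. After flipping Y the toolpath is (60.8089,11.4042) → (132.0968,34.6036) → (164.1870,68.7809).

Shape 4 is a cubic bezier drawn with `<path>`. Its stroke #0000ff means engrave at S169, F2851. After flipping Y the toolpath is (121.8261,21.1045) → (103.6087,37.6679) → (81.5914,54.2360) → (62.0724,70.1904) → (51.3495,84.9125) → (55.7207,97.7836).

Shape 5 is a rectangle drawn with `<path>`. Its stroke #000000 means cut at S704, F764. After flipping Y the toolpath is (90.1085,113.7723) → (119.4287,113.7723) → (119.4287,67.5360) → (90.1085,67.5360) → (90.1085,113.7723), returning to the start.

Shape 6 is a regular polygon drawn with `<path>`. Its stroke #0000ff means engrave at S169, F2851. After flipping Y the toolpath is (89.8408,88.8383) → (129.3046,75.8686) → (137.8044,35.2071) → (106.8404,7.5153) → (67.3766,20.4850) → (58.8768,61.1465) → (89.8408,88.8383), returning to the start.

Shape 7 is a closed polygon drawn with `<path>`. Its stroke #000000 means cut at S704, F764. After flipping Y the toolpath is (133.4175,9.0559) → (49.7469,56.3279) → (42.2741,86.8678) → (87.0624,81.9411) → (85.8701,116.0427) → (133.4175,9.0559), returning to the start.

G21
G90
G00 X38.3675 Y95.7204
M3 S169
G01 X138.3133 Y110.3194 F2851
G01 X36.2868 Y86.9734 F2851
M5
G00 X68.2890 Y21.1470
M3 S169
G01 X66.4531 Y26.7972 F2851
G01 X61.6468 Y30.2892 F2851
G01 X55.7058 Y30.2892 F2851
G01 X50.8995 Y26.7972 F2851
G01 X49.0636 Y21.1470 F2851
G01 X50.8995 Y15.4968 F2851
G01 X55.7058 Y12.0048 F2851
G01 X61.6468 Y12.0048 F2851
G01 X66.4531 Y15.4968 F2851
G01 X68.2890 Y21.1470 F2851
M5
G00 X60.8089 Y11.4042
M3 S704
G01 X132.0968 Y34.6036 F764
G01 X164.1870 Y68.7809 F764
M5
G00 X121.8261 Y21.1045
M3 S169
G01 X103.6087 Y37.6679 F2851
G01 X81.5914 Y54.2360 F2851
G01 X62.0724 Y70.1904 F2851
G01 X51.3495 Y84.9125 F2851
G01 X55.7207 Y97.7836 F2851
M5
G00 X90.1085 Y113.7723
M3 S704
G01 X119.4287 Y113.7723 F764
G01 X119.4287 Y67.5360 F764
G01 X90.1085 Y67.5360 F764
G01 X90.1085 Y113.7723 F764
M5
G00 X89.8408 Y88.8383
M3 S169
G01 X129.3046 Y75.8686 F2851
G01 X137.8044 Y35.2071 F2851
G01 X106.8404 Y7.5153 F2851
G01 X67.3766 Y20.4850 F2851
G01 X58.8768 Y61.1465 F2851
G01 X89.8408 Y88.8383 F2851
M5
G00 X133.4175 Y9.0559
M3 S704
G01 X49.7469 Y56.3279 F764
G01 X42.2741 Y86.8678 F764
G01 X87.0624 Y81.9411 F764
G01 X85.8701 Y116.0427 F764
G01 X133.4175 Y9.0559 F764
M5
G00 X0.0000 Y0.0000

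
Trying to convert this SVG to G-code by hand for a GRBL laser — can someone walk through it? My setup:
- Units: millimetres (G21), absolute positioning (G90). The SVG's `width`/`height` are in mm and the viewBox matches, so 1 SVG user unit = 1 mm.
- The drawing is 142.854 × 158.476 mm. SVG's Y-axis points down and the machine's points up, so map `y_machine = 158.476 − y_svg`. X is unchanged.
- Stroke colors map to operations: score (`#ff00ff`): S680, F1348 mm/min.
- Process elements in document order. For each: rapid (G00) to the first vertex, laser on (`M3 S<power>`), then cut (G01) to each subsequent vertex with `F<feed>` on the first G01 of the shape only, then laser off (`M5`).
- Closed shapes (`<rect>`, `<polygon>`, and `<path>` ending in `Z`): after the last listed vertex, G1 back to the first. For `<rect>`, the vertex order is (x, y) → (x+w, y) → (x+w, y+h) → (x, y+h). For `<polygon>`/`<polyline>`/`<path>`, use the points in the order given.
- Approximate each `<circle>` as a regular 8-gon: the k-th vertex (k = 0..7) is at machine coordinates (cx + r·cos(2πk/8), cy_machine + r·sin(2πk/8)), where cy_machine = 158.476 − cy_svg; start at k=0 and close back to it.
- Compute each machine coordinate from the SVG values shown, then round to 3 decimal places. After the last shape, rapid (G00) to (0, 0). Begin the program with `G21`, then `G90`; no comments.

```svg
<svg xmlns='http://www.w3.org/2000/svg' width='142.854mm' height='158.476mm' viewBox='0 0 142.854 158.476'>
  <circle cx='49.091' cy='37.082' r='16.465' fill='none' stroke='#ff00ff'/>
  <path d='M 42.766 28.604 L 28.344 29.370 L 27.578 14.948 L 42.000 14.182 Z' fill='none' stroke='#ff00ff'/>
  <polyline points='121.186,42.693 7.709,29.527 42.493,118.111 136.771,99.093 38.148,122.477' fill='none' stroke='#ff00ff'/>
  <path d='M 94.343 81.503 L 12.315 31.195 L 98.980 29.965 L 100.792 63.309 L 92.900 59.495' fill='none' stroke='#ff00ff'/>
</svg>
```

Since the viewBox matches the mm dimensions, user units are millimetres directly. The only transform is the Y-flip y_m = 158.476 − y_svg.

Shape 1 is a circle drawn with `<circle>`. Its stroke #ff00ff means score at S680, F1348. After flipping Y the toolpath is (65.556,121.394) → (60.734,133.037) → (49.091,137.859) → (37.448,133.037) → (32.626,121.394) → (37.448,109.751) → (49.091,104.929) → (60.734,109.751) → (65.556,121.394), returning to the start.

Shape 2 is a regular polygon drawn with `<path>`. Its stroke #ff00ff means score at S680, F1348. After flipping Y the toolpath is (42.766,129.872) → (28.344,129.106) → (27.578,143.528) → (42.000,144.294) → (42.766,129.872), returning to the start.

Shape 3 is a open polyline drawn with `<polyline>`. Its stroke #ff00ff means score at S680, F1348. After flipping Y the toolpath is (121.186,115.783) → (7.709,128.949) → (42.493,40.365) → (136.771,59.383) → (38.148,35.999).

Shape 4 is a open polyline drawn with `<path>`. Its stroke #ff00ff means score at S680, F1348. After flipping Y the toolpath is (94.343,76.973) → (12.315,127.281) → (98.980,128.511) → (100.792,95.167) → (92.900,98.981).

G21
G90
G00 X65.556 Y121.394
M3 S680
G01 X60.734 Y133.037 F1348
G01 X49.091 Y137.859
G01 X37.448 Y133.037
G01 X32.626 Y121.394
G01 X37.448 Y109.751
G01 X49.091 Y104.929
G01 X60.734 Y109.751
G01 X65.556 Y121.394
M5
G00 X42.766 Y129.872
M3 S680
G01 X28.344 Y129.106 F1348
G01 X27.578 Y143.528
G01 X42.000 Y144.294
G01 X42.766 Y129.872
M5
G00 X121.186 Y115.783
M3 S680
G01 X7.709 Y128.949 F1348
G01 X42.493 Y40.365
G01 X136.771 Y59.383
G01 X38.148 Y35.999
M5
G00 X94.343 Y76.973
M3 S680
G01 X12.315 Y127.281 F1348
G01 X98.980 Y128.511
G01 X100.792 Y95.167
G01 X92.900 Y98.981
M5
G00 X0.000 Y0.000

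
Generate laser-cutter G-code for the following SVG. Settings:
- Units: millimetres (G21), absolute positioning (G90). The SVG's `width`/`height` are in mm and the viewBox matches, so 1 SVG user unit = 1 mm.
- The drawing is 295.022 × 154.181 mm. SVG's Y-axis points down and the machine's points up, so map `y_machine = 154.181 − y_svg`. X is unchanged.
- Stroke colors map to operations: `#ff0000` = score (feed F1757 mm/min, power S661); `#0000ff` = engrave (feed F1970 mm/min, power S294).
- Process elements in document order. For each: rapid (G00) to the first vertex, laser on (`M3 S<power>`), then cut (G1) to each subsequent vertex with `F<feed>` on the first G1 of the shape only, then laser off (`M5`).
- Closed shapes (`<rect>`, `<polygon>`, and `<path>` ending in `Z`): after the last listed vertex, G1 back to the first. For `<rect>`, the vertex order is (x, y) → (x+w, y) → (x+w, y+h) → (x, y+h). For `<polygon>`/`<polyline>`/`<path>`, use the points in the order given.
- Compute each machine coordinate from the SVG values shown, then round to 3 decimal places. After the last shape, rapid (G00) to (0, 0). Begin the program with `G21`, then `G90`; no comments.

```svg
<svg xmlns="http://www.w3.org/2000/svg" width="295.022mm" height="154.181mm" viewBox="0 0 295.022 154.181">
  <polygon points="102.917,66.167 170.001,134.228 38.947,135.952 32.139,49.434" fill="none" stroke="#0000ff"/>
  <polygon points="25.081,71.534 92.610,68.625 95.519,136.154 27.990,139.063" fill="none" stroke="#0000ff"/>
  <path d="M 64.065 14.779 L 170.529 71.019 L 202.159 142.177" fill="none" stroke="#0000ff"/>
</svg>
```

G21
G90
G00 X102.917 Y88.014
M3 S294
G1 X170.001 Y19.953 F1970
G1 X38.947 Y18.229
G1 X32.139 Y104.747
G1 X102.917 Y88.014
M5
G00 X25.081 Y82.647
M3 S294
G1 X92.610 Y85.556 F1970
G1 X95.519 Y18.027
G1 X27.990 Y15.118
G1 X25.081 Y82.647
M5
G00 X64.065 Y139.402
M3 S294
G1 X170.529 Y83.162 F1970
G1 X202.159 Y12.004
M5
G00 X0.000 Y0.000

Since the viewBox matches the mm dimensions, user units are millimetres directly. The only transform is the Y-flip y_m = 154.181 − y_svg.

Shape 1 is a closed polygon drawn with `<polygon>`. Its stroke #0000ff means engrave at S294, F1970. After flipping Y the toolpath is (102.917,88.014) → (170.001,19.953) → (38.947,18.229) → (32.139,104.747) → (102.917,88.014), returning to the start.

Shape 2 is a regular polygon drawn with `<polygon>`. Its stroke #0000ff means engrave at S294, F1970. After flipping Y the toolpath is (25.081,82.647) → (92.610,85.556) → (95.519,18.027) → (27.990,15.118) → (25.081,82.647), returning to the start.

Shape 3 is a open polyline drawn with `<path>`. Its stroke #0000ff means engrave at S294, F1970. After flipping Y the toolpath is (64.065,139.402) → (170.529,83.162) → (202.159,12.004).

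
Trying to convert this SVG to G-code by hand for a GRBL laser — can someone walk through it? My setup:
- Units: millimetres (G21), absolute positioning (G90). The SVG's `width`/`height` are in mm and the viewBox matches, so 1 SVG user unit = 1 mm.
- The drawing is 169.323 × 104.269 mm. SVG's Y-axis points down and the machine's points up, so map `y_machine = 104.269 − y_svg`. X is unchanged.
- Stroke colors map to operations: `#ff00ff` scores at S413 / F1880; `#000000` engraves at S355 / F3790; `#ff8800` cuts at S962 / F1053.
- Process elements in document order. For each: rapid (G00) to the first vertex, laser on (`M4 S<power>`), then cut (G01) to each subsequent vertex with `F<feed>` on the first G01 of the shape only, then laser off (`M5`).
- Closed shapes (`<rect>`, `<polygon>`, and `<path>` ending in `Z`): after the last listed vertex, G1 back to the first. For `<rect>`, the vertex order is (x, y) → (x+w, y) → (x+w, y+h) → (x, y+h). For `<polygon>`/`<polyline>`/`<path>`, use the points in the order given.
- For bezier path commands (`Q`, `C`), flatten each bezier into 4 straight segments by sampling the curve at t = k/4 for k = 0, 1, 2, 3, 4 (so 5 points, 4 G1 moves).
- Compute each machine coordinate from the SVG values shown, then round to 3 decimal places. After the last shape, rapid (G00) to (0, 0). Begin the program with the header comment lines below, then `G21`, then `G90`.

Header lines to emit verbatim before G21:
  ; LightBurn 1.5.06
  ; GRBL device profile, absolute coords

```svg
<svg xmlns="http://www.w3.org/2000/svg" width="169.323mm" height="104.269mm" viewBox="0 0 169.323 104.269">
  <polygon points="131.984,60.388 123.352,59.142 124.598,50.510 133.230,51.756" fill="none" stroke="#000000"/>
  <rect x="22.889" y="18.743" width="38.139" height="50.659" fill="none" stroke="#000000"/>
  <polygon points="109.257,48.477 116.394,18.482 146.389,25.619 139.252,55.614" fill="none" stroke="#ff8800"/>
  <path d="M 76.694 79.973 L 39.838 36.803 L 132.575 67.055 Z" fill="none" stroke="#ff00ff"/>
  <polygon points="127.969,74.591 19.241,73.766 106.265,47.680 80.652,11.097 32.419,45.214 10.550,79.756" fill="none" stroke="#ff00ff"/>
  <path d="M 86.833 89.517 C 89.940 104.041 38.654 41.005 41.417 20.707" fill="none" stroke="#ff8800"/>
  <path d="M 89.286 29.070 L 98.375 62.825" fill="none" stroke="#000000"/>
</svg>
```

1 u = 1 mm; y_m = 104.269 − y.

[1] `<polygon>` regular polygon, #000000→engrave S355 F3790: (131.984,43.881) → (123.352,45.127) → (124.598,53.759) → (133.230,52.513) → (131.984,43.881) (closed)

[2] `<rect>` rectangle, #000000→engrave S355 F3790: (22.889,85.526) → (61.028,85.526) → (61.028,34.867) → (22.889,34.867) → (22.889,85.526) (closed)

[3] `<polygon>` regular polygon, #ff8800→cut S962 F1053: (109.257,55.792) → (116.394,85.787) → (146.389,78.650) → (139.252,48.655) → (109.257,55.792) (closed)

[4] `<path>` closed polygon, #ff00ff→score S413 F1880: (76.694,24.296) → (39.838,67.466) → (132.575,37.214) → (76.694,24.296) (closed)

[5] `<polygon>` closed polygon, #ff00ff→score S413 F1880: (127.969,29.678) → (19.241,30.503) → (106.265,56.589) → (80.652,93.172) → (32.419,59.055) → (10.550,24.513) → (127.969,29.678) (closed)

[6] `<path>` cubic bezier, #ff8800→cut S962 F1053: (86.833,14.752) → (80.659,16.522) → (64.254,36.099) → (47.785,62.205) → (41.417,83.562)

[7] `<path>` line segment, #000000→engrave S355 F3790: (89.286,75.199) → (98.375,41.444)

; LightBurn 1.5.06
; GRBL device profile, absolute coords
G21
G90
G00 X131.984 Y43.881
M4 S355
G01 X123.352 Y45.127 F3790
G01 X124.598 Y53.759
G01 X133.230 Y52.513
G01 X131.984 Y43.881
M5
G00 X22.889 Y85.526
M4 S355
G01 X61.028 Y85.526 F3790
G01 X61.028 Y34.867
G01 X22.889 Y34.867
G01 X22.889 Y85.526
M5
G00 X109.257 Y55.792
M4 S962
G01 X116.394 Y85.787 F1053
G01 X146.389 Y78.650
G01 X139.252 Y48.655
G01 X109.257 Y55.792
M5
G00 X76.694 Y24.296
M4 S413
G01 X39.838 Y67.466 F1880
G01 X132.575 Y37.214
G01 X76.694 Y24.296
M5
G00 X127.969 Y29.678
M4 S413
G01 X19.241 Y30.503 F1880
G01 X106.265 Y56.589
G01 X80.652 Y93.172
G01 X32.419 Y59.055
G01 X10.550 Y24.513
G01 X127.969 Y29.678
M5
G00 X86.833 Y14.752
M4 S962
G01 X80.659 Y16.522 F1053
G01 X64.254 Y36.099
G01 X47.785 Y62.205
G01 X41.417 Y83.562
M5
G00 X89.286 Y75.199
M4 S355
G01 X98.375 Y41.444 F3790
M5
G00 X0.000 Y0.000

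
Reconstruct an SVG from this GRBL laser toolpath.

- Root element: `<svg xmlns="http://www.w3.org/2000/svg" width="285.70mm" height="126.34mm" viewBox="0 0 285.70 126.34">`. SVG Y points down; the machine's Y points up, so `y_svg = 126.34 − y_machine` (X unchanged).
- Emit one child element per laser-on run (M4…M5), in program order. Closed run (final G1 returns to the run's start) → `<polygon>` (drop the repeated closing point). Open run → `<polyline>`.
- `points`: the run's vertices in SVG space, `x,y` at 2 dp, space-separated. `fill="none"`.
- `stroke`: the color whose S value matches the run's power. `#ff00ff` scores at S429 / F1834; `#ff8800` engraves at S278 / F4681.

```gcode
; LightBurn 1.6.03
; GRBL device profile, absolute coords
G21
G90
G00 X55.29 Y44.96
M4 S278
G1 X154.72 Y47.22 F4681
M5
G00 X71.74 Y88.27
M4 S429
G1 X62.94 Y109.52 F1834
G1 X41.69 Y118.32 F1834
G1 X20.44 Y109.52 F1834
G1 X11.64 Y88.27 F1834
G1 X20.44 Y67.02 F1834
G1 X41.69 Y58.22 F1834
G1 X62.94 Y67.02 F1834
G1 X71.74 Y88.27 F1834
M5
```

<svg xmlns="http://www.w3.org/2000/svg" width="285.70mm" height="126.34mm" viewBox="0 0 285.70 126.34">
  <polyline points="55.29,81.38 154.72,79.12" fill="none" stroke="#ff8800"/>
  <polygon points="71.74,38.07 62.94,16.82 41.69,8.02 20.44,16.82 11.64,38.07 20.44,59.32 41.69,68.12 62.94,59.32" fill="none" stroke="#ff00ff"/>
</svg>

Each laser-on run becomes one SVG element. Flip Y back into SVG space with y_svg = 126.34 − y_machine.

Run 1: S278 ⇒ engrave layer `#ff8800`. The run is open, so emit a `<polyline>` with points (Y-flipped): 55.29,81.38 154.72,79.12.

Run 2: S429 ⇒ score layer `#ff00ff`. The run returns to its start, so emit a `<polygon>` with points (Y-flipped): 71.74,38.07 62.94,16.82 41.69,8.02 20.44,16.82 11.64,38.07 20.44,59.32 41.69,68.12 62.94,59.32.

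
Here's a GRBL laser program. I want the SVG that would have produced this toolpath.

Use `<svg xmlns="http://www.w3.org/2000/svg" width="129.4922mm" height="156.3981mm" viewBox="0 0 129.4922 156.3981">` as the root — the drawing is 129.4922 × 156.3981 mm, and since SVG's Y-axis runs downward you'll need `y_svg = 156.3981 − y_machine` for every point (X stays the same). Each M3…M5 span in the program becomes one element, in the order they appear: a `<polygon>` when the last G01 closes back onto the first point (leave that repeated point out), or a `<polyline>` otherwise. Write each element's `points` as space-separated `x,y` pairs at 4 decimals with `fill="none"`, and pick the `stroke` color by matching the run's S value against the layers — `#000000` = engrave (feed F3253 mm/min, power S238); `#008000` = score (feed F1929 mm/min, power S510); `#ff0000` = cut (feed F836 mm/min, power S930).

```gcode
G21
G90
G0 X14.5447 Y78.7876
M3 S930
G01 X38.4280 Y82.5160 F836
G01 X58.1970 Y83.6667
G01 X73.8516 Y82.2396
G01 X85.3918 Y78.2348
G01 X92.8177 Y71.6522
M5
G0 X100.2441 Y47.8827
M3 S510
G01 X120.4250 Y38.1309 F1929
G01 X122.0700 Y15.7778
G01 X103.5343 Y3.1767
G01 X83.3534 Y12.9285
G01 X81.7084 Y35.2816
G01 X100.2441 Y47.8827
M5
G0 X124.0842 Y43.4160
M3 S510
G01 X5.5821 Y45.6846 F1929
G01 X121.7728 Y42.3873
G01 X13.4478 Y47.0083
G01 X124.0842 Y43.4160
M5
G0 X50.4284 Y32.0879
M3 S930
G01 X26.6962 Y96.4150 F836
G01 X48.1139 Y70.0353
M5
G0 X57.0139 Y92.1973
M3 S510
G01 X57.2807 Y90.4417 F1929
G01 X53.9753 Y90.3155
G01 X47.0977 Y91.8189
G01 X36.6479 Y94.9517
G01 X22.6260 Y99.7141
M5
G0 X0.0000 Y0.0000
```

<svg xmlns="http://www.w3.org/2000/svg" width="129.4922mm" height="156.3981mm" viewBox="0 0 129.4922 156.3981">
  <polyline points="14.5447,77.6105 38.4280,73.8821 58.1970,72.7314 73.8516,74.1585 85.3918,78.1633 92.8177,84.7459" fill="none" stroke="#ff0000"/>
  <polygon points="100.2441,108.5154 120.4250,118.2672 122.0700,140.6203 103.5343,153.2214 83.3534,143.4696 81.7084,121.1165" fill="none" stroke="#008000"/>
  <polygon points="124.0842,112.9821 5.5821,110.7135 121.7728,114.0108 13.4478,109.3898" fill="none" stroke="#008000"/>
  <polyline points="50.4284,124.3102 26.6962,59.9831 48.1139,86.3628" fill="none" stroke="#ff0000"/>
  <polyline points="57.0139,64.2008 57.2807,65.9564 53.9753,66.0826 47.0977,64.5792 36.6479,61.4464 22.6260,56.6840" fill="none" stroke="#008000"/>
</svg>

y_svg = 156.3981 − y_m.

[1] S930→`#ff0000` (cut); open run; points: 14.5447,77.6105 38.4280,73.8821 58.1970,72.7314 73.8516,74.1585 85.3918,78.1633 92.8177,84.7459

[2] S510→`#008000` (score); closed run; points: 100.2441,108.5154 120.4250,118.2672 122.0700,140.6203 103.5343,153.2214 83.3534,143.4696 81.7084,121.1165

[3] S510→`#008000` (score); closed run; points: 124.0842,112.9821 5.5821,110.7135 121.7728,114.0108 13.4478,109.3898

[4] S930→`#ff0000` (cut); open run; points: 50.4284,124.3102 26.6962,59.9831 48.1139,86.3628

[5] S510→`#008000` (score); open run; points: 57.0139,64.2008 57.2807,65.9564 53.9753,66.0826 47.0977,64.5792 36.6479,61.4464 22.6260,56.6840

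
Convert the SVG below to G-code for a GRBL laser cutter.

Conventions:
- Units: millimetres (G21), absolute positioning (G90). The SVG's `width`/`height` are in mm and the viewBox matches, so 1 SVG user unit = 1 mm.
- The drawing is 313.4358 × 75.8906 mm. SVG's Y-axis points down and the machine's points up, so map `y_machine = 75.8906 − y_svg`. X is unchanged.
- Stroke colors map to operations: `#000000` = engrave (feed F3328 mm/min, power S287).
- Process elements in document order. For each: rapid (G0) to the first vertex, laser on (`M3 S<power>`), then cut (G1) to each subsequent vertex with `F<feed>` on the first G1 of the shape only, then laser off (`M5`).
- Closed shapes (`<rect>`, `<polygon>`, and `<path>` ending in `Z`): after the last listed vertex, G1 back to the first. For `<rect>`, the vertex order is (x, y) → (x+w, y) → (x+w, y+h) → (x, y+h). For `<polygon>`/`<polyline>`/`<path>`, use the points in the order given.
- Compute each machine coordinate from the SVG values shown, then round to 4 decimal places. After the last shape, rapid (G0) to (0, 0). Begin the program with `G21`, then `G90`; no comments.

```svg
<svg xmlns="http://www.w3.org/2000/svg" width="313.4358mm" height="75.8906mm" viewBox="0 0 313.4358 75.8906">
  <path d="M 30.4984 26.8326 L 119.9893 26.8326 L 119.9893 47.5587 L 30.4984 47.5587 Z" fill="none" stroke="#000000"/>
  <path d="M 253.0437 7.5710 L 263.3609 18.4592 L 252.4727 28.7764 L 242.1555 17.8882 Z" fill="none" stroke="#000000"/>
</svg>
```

G21
G90
G0 X30.4984 Y49.0580
M3 S287
G1 X119.9893 Y49.0580 F3328
G1 X119.9893 Y28.3319
G1 X30.4984 Y28.3319
G1 X30.4984 Y49.0580
M5
G0 X253.0437 Y68.3196
M3 S287
G1 X263.3609 Y57.4314 F3328
G1 X252.4727 Y47.1142
G1 X242.1555 Y58.0024
G1 X253.0437 Y68.3196
M5
G0 X0.0000 Y0.0000

viewBox `0 0 313.4358 75.8906` with mm width/height → 1 unit = 1 mm. Flip: y_m = 75.8906 − y_svg.

**Shape 1** — `<path>` rectangle, stroke `#000000` → engrave (S287, F3328). Machine vertices: (30.4984,49.0580) → (119.9893,49.0580) → (119.9893,28.3319) → (30.4984,28.3319) → (30.4984,49.0580). Closed: final G1 returns to the first vertex.

**Shape 2** — `<path>` regular polygon, stroke `#000000` → engrave (S287, F3328). Machine vertices: (253.0437,68.3196) → (263.3609,57.4314) → (252.4727,47.1142) → (242.1555,58.0024) → (253.0437,68.3196). Closed: final G1 returns to the first vertex.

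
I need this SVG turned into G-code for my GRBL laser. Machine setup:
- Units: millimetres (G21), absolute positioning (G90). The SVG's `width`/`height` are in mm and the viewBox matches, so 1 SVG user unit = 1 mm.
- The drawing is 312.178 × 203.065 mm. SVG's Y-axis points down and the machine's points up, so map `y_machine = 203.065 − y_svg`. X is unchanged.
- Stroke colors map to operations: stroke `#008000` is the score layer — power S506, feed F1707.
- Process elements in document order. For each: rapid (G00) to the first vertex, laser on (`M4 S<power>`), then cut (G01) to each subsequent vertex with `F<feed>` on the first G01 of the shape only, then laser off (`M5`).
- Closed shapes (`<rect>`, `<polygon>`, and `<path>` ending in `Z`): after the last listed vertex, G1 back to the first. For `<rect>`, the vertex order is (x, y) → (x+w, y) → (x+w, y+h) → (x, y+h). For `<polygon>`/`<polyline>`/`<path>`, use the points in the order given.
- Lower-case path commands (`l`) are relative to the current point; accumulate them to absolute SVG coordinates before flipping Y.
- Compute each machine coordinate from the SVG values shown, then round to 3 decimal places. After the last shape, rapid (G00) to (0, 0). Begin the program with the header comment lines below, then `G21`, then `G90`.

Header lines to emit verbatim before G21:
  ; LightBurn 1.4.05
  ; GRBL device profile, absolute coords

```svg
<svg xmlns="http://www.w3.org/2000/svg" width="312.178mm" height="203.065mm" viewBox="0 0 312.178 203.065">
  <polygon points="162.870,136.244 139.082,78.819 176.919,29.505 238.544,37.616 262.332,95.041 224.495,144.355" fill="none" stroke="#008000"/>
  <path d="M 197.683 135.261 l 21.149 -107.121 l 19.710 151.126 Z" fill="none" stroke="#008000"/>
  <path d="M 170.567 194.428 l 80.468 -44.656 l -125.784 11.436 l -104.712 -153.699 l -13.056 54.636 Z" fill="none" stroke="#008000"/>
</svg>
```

; LightBurn 1.4.05
; GRBL device profile, absolute coords
G21
G90
G00 X162.870 Y66.821
M4 S506
G01 X139.082 Y124.246 F1707
G01 X176.919 Y173.560
G01 X238.544 Y165.449
G01 X262.332 Y108.024
G01 X224.495 Y58.710
G01 X162.870 Y66.821
M5
G00 X197.683 Y67.804
M4 S506
G01 X218.832 Y174.925 F1707
G01 X238.542 Y23.799
G01 X197.683 Y67.804
M5
G00 X170.567 Y8.637
M4 S506
G01 X251.035 Y53.293 F1707
G01 X125.251 Y41.857
G01 X20.539 Y195.556
G01 X7.483 Y140.920
G01 X170.567 Y8.637
M5
G00 X0.000 Y0.000

Since the viewBox matches the mm dimensions, user units are millimetres directly. The only transform is the Y-flip y_m = 203.065 − y_svg.

Shape 1 is a regular polygon drawn with `<polygon>`. Its stroke #008000 means score at S506, F1707. After flipping Y the toolpath is (162.870,66.821) → (139.082,124.246) → (176.919,173.560) → (238.544,165.449) → (262.332,108.024) → (224.495,58.710) → (162.870,66.821), returning to the start.

Shape 2 is a closed polygon drawn with `<path>`. Its stroke #008000 means score at S506, F1707. After flipping Y the toolpath is (197.683,67.804) → (218.832,174.925) → (238.542,23.799) → (197.683,67.804), returning to the start.

Shape 3 is a closed polygon drawn with `<path>`. Its stroke #008000 means score at S506, F1707. After flipping Y the toolpath is (170.567,8.637) → (251.035,53.293) → (125.251,41.857) → (20.539,195.556) → (7.483,140.920) → (170.567,8.637), returning to the start.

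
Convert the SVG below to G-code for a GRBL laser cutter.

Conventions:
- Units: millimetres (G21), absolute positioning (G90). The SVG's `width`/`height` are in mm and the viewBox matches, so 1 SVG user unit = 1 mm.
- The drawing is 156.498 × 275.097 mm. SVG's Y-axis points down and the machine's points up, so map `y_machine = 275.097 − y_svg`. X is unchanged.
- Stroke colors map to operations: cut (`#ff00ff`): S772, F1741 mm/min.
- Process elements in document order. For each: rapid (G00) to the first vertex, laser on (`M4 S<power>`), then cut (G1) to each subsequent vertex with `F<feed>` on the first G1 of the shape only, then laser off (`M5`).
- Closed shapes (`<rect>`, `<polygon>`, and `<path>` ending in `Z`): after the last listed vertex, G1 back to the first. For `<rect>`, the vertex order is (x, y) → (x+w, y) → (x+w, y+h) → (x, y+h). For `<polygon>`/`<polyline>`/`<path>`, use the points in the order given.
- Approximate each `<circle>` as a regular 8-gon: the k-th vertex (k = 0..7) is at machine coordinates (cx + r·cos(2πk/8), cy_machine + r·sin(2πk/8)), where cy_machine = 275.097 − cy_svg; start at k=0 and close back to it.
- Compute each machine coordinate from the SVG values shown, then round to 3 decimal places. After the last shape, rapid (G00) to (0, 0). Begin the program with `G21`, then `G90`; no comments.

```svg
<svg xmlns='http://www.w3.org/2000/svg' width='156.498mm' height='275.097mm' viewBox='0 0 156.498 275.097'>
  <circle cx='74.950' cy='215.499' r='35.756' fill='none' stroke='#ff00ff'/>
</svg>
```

G21
G90
G00 X110.706 Y59.598
M4 S772
G1 X100.233 Y84.881 F1741
G1 X74.950 Y95.354
G1 X49.667 Y84.881
G1 X39.194 Y59.598
G1 X49.667 Y34.315
G1 X74.950 Y23.842
G1 X100.233 Y34.315
G1 X110.706 Y59.598
M5
G00 X0.000 Y0.000

viewBox `0 0 156.498 275.097` with mm width/height → 1 unit = 1 mm. Flip: y_m = 275.097 − y_svg.

**Shape 1** — `<circle>` circle, stroke `#ff00ff` → cut (S772, F1741). Machine vertices: (110.706,59.598) → (100.233,84.881) → (74.950,95.354) → (49.667,84.881) → (39.194,59.598) → (49.667,34.315) → (74.950,23.842) → (100.233,34.315) → (110.706,59.598). Closed: final G1 returns to the first vertex.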